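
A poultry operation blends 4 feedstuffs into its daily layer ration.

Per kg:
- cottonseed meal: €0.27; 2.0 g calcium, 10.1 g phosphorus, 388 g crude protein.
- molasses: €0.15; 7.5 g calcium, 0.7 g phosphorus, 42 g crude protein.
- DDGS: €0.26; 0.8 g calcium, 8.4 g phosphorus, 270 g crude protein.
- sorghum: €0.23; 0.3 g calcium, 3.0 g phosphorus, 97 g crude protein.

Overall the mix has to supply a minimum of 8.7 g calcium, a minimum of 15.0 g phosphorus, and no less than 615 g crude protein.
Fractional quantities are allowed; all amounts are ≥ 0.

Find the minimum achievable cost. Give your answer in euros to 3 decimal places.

Let x1 = kg of cottonseed meal, x2 = kg of molasses, x3 = kg of DDGS, x4 = kg of sorghum.
Minimize 0.27x1 + 0.15x2 + 0.26x3 + 0.23x4 subject to:
  2x1 + 7.5x2 + 0.8x3 + 0.3x4 ≥ 8.7   (calcium)
  10.1x1 + 0.7x2 + 8.4x3 + 3x4 ≥ 15   (phosphorus)
  388x1 + 42x2 + 270x3 + 97x4 ≥ 615   (crude protein)
  x1, x2, x3, x4 ≥ 0.
The optimal basis is {cottonseed meal, molasses}; DDGS, sorghum drop out. Binding constraints: calcium and crude protein.
That vertex is x1 = 1.503, x2 = 0.7592.
Hence cost = 0.27·1.503 + 0.15·0.7592 = €0.51969.

€0.520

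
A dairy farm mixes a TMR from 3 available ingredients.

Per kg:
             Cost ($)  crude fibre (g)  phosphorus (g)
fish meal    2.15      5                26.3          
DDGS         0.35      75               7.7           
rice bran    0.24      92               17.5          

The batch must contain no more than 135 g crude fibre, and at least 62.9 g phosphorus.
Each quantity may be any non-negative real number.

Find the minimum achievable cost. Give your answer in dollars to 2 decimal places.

Set it up as a linear program. Let x1 = kg of fish meal, x2 = kg of DDGS, x3 = kg of rice bran.
min 2.15x1 + 0.35x2 + 0.24x3 s.t.:
  5x1 + 75x2 + 92x3 ≤ 135   (crude fibre)
  26.3x1 + 7.7x2 + 17.5x3 ≥ 62.9   (phosphorus)
  x1, x2, x3 ≥ 0.
The minimum-cost mix takes nothing from DDGS — only fish meal, rice bran. There the crude fibre and phosphorus constraints are tight.
Optimal quantities: fish meal = 1.468 kg, rice bran = 1.388 kg.
Objective = 2.15·1.468 + 0.24·1.388 = 3.4893.

$3.49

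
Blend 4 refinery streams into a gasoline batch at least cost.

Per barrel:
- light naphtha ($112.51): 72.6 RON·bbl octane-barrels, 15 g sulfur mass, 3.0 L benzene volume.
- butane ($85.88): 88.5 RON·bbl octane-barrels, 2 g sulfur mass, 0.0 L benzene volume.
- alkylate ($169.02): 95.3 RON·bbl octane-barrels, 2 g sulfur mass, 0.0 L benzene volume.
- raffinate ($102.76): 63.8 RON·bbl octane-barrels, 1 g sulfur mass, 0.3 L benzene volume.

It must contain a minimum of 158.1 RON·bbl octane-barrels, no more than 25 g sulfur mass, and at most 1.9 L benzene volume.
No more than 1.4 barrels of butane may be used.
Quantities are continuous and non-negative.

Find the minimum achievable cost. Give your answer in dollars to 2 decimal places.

$173.23

Let x1 = barrels of light naphtha, x2 = barrels of butane, x3 = barrels of alkylate, x4 = barrels of raffinate.
min 112.51x1 + 85.88x2 + 169.02x3 + 102.76x4 subject to:
  72.6x1 + 88.5x2 + 95.3x3 + 63.8x4 ≥ 158.1   (octane-barrels)
  15x1 + 2x2 + 2x3 + 1x4 ≤ 25   (sulfur mass)
  3x1 + 0.3x4 ≤ 1.9   (benzene volume)
  x2 ≤ 1.4
  x1, x2, x3, x4 ≥ 0.
The cheapest feasible vertex uses only light naphtha, butane; alkylate, raffinate are not used. The octane-barrels and the butane cap requirements are met with equality.
Optimal quantities: light naphtha = 0.47107 barrels, butane = 1.4 barrels.
Cost = 112.51·0.47107 + 85.88·1.4 = 173.2321.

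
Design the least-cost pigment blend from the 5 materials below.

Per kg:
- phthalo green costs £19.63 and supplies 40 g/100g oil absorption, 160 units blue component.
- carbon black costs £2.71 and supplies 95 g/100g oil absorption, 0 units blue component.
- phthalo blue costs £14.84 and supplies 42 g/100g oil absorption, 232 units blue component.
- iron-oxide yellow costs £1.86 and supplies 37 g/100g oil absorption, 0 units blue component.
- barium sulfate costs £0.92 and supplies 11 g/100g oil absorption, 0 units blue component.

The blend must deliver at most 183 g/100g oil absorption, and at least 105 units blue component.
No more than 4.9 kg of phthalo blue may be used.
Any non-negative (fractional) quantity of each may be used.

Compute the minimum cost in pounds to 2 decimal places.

£6.72

This is a linear program. Let x1 = kg of phthalo green, x2 = kg of carbon black, x3 = kg of phthalo blue, x4 = kg of iron-oxide yellow, x5 = kg of barium sulfate.
Minimize 19.63x1 + 2.71x2 + 14.84x3 + 1.86x4 + 0.92x5 subject to:
  40x1 + 95x2 + 42x3 + 37x4 + 11x5 ≤ 183   (oil absorption)
  160x1 + 232x3 ≥ 105   (blue component)
  x3 ≤ 4.9
  x1, x2, x3, x4, x5 ≥ 0.
The optimal basis is {phthalo blue}; phthalo green, carbon black, iron-oxide yellow, barium sulfate drop out. The blue component requirement is met with equality.
Solving gives x3 = 0.4526.
Hence cost = 14.84·0.4526 = £6.7166.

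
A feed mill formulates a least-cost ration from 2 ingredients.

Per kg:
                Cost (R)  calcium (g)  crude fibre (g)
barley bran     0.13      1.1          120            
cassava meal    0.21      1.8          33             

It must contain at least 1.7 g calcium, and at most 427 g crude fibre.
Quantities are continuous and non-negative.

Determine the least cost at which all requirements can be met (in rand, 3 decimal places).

R0.198

Let x1 = kg of barley bran, x2 = kg of cassava meal.
min 0.13x1 + 0.21x2 with:
  1.1x1 + 1.8x2 ≥ 1.7   (calcium)
  120x1 + 33x2 ≤ 427   (crude fibre)
  x1, x2 ≥ 0.
The optimal basis is {cassava meal}; barley bran drops out. The calcium requirement is met with equality.
Solving gives x2 = 0.9444.
Cost = 0.21·0.9444 = 0.19832.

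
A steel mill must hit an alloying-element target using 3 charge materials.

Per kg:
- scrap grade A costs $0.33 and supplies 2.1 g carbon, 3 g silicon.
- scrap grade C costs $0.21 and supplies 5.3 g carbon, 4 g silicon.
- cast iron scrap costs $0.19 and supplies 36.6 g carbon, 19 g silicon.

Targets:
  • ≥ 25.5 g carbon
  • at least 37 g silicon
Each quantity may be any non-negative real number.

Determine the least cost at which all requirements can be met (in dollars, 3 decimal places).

This is a linear program. Let x1 = kg of scrap grade A, x2 = kg of scrap grade C, x3 = kg of cast iron scrap.
min 0.33x1 + 0.21x2 + 0.19x3 s.t.:
  2.1x1 + 5.3x2 + 36.6x3 ≥ 25.5   (carbon)
  3x1 + 4x2 + 19x3 ≥ 37   (silicon)
  x1, x2, x3 ≥ 0.
At the optimum only cast iron scrap is positive (scrap grade A, scrap grade C = 0). Binding constraint: silicon.
That vertex is x3 = 1.947.
Hence cost = 0.19·1.947 = $0.36993.

$0.370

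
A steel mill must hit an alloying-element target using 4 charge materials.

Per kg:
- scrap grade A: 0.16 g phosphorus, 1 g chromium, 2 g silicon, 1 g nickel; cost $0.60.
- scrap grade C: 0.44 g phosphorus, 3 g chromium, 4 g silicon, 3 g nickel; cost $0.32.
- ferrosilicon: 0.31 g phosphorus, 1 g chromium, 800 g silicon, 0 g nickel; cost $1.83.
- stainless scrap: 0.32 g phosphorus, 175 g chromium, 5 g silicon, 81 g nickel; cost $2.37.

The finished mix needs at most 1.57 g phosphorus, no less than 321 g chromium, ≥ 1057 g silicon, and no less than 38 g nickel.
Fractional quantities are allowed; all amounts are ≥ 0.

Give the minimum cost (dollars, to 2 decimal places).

This is a linear program. Let x1 = kg of scrap grade A, x2 = kg of scrap grade C, x3 = kg of ferrosilicon, x4 = kg of stainless scrap.
Minimize 0.6x1 + 0.32x2 + 1.83x3 + 2.37x4 subject to:
  0.16x1 + 0.44x2 + 0.31x3 + 0.32x4 ≤ 1.57   (phosphorus)
  1x1 + 3x2 + 1x3 + 175x4 ≥ 321   (chromium)
  2x1 + 4x2 + 800x3 + 5x4 ≥ 1057   (silicon)
  1x1 + 3x2 + 81x4 ≥ 38   (nickel)
  x1, x2, x3, x4 ≥ 0.
The optimal basis is {ferrosilicon, stainless scrap}; scrap grade A, scrap grade C drop out. Binding constraints: chromium and silicon.
So ferrosilicon = 1.31 kg, stainless scrap = 1.827 kg.
Hence cost = 1.83·1.31 + 2.37·1.827 = $6.7273.

$6.73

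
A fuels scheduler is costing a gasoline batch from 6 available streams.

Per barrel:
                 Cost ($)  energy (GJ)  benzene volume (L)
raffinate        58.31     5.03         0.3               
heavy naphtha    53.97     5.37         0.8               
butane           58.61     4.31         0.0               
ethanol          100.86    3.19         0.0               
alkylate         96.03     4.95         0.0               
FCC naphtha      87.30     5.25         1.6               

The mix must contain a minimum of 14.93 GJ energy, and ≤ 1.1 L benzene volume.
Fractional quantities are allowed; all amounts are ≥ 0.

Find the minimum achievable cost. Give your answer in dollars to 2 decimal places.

$169.46

Let x1 = barrels of raffinate, x2 = barrels of heavy naphtha, x3 = barrels of butane, x4 = barrels of ethanol, x5 = barrels of alkylate, x6 = barrels of FCC naphtha.
min 58.31x1 + 53.97x2 + 58.61x3 + 100.86x4 + 96.03x5 + 87.3x6 s.t.:
  5.03x1 + 5.37x2 + 4.31x3 + 3.19x4 + 4.95x5 + 5.25x6 ≥ 14.93   (energy)
  0.3x1 + 0.8x2 + 1.6x6 ≤ 1.1   (benzene volume)
  x1, x2, x3, x4, x5, x6 ≥ 0.
At the optimum only raffinate, heavy naphtha are positive (butane, ethanol, alkylate, FCC naphtha = 0). Binding constraints: energy and benzene volume.
Solving gives x1 = 2.5019, x2 = 0.4368.
Objective = 58.31·2.5019 + 53.97·0.4368 = 169.4599.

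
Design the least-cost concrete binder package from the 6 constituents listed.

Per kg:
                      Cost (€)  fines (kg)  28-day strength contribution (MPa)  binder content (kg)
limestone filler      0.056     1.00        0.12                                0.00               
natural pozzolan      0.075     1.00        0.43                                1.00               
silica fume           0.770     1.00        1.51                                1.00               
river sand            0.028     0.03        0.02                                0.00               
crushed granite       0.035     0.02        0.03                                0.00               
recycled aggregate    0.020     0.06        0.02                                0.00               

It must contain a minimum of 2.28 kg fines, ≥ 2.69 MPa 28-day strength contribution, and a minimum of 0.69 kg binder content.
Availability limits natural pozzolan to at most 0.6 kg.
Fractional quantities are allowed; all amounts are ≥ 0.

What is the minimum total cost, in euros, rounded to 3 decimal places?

€1.186

Let x1 = kg of limestone filler, x2 = kg of natural pozzolan, x3 = kg of silica fume, x4 = kg of river sand, x5 = kg of crushed granite, x6 = kg of recycled aggregate.
min 0.056x1 + 0.075x2 + 0.77x3 + 0.028x4 + 0.035x5 + 0.02x6 with:
  1x1 + 1x2 + 1x3 + 0.03x4 + 0.02x5 + 0.06x6 ≥ 2.28   (fines)
  0.12x1 + 0.43x2 + 1.51x3 + 0.02x4 + 0.03x5 + 0.02x6 ≥ 2.69   (28-day strength contribution)
  1x2 + 1x3 ≥ 0.69   (binder content)
  x2 ≤ 0.6
  x1, x2, x3, x4, x5, x6 ≥ 0.
The cheapest feasible vertex uses only limestone filler, natural pozzolan, silica fume; river sand, crushed granite, recycled aggregate are not used. There the 28-day strength contribution, binder content, the natural pozzolan cap constraints are tight.
So limestone filler = 19.13 kg, natural pozzolan = 0.6 kg, silica fume = 0.09 kg.
Total cost: 0.056·19.13 + 0.075·0.6 + 0.77·0.09 = 1.18558.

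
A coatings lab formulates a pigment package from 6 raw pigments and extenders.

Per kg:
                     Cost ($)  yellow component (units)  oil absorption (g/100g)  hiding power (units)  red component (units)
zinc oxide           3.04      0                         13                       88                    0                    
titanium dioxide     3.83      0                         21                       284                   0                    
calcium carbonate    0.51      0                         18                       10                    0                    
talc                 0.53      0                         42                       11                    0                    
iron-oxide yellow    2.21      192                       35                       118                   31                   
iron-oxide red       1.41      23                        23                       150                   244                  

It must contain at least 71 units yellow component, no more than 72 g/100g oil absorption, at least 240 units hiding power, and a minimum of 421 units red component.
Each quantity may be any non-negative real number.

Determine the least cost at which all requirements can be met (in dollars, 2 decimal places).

Treat it as an LP. Let x1 = kg of zinc oxide, x2 = kg of titanium dioxide, x3 = kg of calcium carbonate, x4 = kg of talc, x5 = kg of iron-oxide yellow, x6 = kg of iron-oxide red.
min 3.04x1 + 3.83x2 + 0.51x3 + 0.53x4 + 2.21x5 + 1.41x6 s.t.:
  192x5 + 23x6 ≥ 71   (yellow component)
  13x1 + 21x2 + 18x3 + 42x4 + 35x5 + 23x6 ≤ 72   (oil absorption)
  88x1 + 284x2 + 10x3 + 11x4 + 118x5 + 150x6 ≥ 240   (hiding power)
  31x5 + 244x6 ≥ 421   (red component)
  x1, x2, x3, x4, x5, x6 ≥ 0.
The optimal basis is {iron-oxide yellow, iron-oxide red}; zinc oxide, titanium dioxide, calcium carbonate, talc drop out. Binding constraints: yellow component and red component.
That vertex is x5 = 0.1656, x6 = 1.704.
Objective = 2.21·0.1656 + 1.41·1.704 = 2.7686.

$2.77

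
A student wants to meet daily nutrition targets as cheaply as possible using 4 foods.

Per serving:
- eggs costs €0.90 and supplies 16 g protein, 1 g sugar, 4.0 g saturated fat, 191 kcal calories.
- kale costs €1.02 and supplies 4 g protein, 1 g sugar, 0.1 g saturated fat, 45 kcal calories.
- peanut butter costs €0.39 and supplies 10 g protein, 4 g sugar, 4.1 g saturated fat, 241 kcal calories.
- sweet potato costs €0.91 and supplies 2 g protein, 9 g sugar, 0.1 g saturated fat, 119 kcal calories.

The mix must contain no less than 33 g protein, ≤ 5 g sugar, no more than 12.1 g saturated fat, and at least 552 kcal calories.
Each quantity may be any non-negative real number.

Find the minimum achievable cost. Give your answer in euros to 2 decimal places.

€2.03

Let x1 = servings of eggs, x2 = servings of kale, x3 = servings of peanut butter, x4 = servings of sweet potato.
Minimize 0.9x1 + 1.02x2 + 0.39x3 + 0.91x4 s.t.:
  16x1 + 4x2 + 10x3 + 2x4 ≥ 33   (protein)
  1x1 + 1x2 + 4x3 + 9x4 ≤ 5   (sugar)
  4x1 + 0.1x2 + 4.1x3 + 0.1x4 ≤ 12.1   (saturated fat)
  191x1 + 45x2 + 241x3 + 119x4 ≥ 552   (calories)
  x1, x2, x3, x4 ≥ 0.
The optimal basis is {eggs, peanut butter}; kale, sweet potato drop out. Binding constraints: sugar and calories.
So eggs = 1.918 servings, peanut butter = 0.7706 servings.
Cost = 0.9·1.918 + 0.39·0.7706 = 2.0267.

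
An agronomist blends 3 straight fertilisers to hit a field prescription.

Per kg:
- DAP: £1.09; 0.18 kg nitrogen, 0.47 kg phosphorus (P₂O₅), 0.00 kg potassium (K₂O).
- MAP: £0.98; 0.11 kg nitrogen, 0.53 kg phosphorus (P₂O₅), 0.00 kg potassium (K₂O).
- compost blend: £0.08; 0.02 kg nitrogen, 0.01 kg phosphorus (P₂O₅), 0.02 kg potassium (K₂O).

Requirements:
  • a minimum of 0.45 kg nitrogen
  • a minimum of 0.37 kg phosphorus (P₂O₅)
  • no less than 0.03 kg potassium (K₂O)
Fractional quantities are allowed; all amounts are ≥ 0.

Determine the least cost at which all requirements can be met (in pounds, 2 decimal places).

Set it up as a linear program. Let x1 = kg of DAP, x2 = kg of MAP, x3 = kg of compost blend.
Minimise 1.09x1 + 0.98x2 + 0.08x3 s.t.:
  0.18x1 + 0.11x2 + 0.02x3 ≥ 0.45   (nitrogen)
  0.47x1 + 0.53x2 + 0.01x3 ≥ 0.37   (phosphorus (P₂O₅))
  0.02x3 ≥ 0.03   (potassium (K₂O))
  x1, x2, x3 ≥ 0.
The minimum-cost mix takes nothing from MAP — only DAP, compost blend. Binding constraints: nitrogen and phosphorus (P₂O₅).
That vertex is x1 = 0.3816, x3 = 19.07.
Cost = 1.09·0.3816 + 0.08·19.07 = 1.9415.

£1.94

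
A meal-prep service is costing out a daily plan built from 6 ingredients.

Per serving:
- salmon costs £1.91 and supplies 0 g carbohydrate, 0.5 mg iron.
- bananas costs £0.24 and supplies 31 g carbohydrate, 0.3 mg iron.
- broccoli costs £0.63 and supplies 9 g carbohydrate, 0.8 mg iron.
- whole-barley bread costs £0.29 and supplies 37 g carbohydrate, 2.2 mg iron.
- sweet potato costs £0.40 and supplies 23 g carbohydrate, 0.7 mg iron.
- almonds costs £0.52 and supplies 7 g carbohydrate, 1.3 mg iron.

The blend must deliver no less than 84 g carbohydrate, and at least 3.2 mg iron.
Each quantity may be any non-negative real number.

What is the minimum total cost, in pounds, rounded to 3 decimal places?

Let x1 = servings of salmon, x2 = servings of bananas, x3 = servings of broccoli, x4 = servings of whole-barley bread, x5 = servings of sweet potato, x6 = servings of almonds.
min 1.91x1 + 0.24x2 + 0.63x3 + 0.29x4 + 0.4x5 + 0.52x6 with:
  31x2 + 9x3 + 37x4 + 23x5 + 7x6 ≥ 84   (carbohydrate)
  0.5x1 + 0.3x2 + 0.8x3 + 2.2x4 + 0.7x5 + 1.3x6 ≥ 3.2   (iron)
  x1, x2, x3, x4, x5, x6 ≥ 0.
At the optimum only bananas, whole-barley bread are positive (salmon, broccoli, sweet potato, almonds = 0). There the carbohydrate and iron constraints are tight.
Solving gives x2 = 1.163, x4 = 1.296.
Objective = 0.24·1.163 + 0.29·1.296 = 0.65496.

£0.655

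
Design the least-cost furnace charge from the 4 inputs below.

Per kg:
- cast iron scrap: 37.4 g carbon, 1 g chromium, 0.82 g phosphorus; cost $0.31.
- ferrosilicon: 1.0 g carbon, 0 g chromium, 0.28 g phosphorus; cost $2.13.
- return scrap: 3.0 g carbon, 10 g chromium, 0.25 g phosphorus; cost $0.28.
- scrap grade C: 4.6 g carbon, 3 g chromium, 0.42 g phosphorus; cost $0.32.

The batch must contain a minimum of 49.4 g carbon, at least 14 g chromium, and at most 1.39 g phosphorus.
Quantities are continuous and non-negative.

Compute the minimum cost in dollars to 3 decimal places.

Let x1 = kg of cast iron scrap, x2 = kg of ferrosilicon, x3 = kg of return scrap, x4 = kg of scrap grade C.
min 0.31x1 + 2.13x2 + 0.28x3 + 0.32x4 subject to:
  37.4x1 + 1x2 + 3x3 + 4.6x4 ≥ 49.4   (carbon)
  1x1 + 10x3 + 3x4 ≥ 14   (chromium)
  0.82x1 + 0.28x2 + 0.25x3 + 0.42x4 ≤ 1.39   (phosphorus)
  x1, x2, x3, x4 ≥ 0.
The minimum-cost mix takes nothing from ferrosilicon, scrap grade C — only cast iron scrap, return scrap. There the carbon and chromium constraints are tight.
Optimal quantities: cast iron scrap = 1.2183 kg, return scrap = 1.2782 kg.
Cost = 0.31·1.2183 + 0.28·1.2782 = 0.73557.

$0.736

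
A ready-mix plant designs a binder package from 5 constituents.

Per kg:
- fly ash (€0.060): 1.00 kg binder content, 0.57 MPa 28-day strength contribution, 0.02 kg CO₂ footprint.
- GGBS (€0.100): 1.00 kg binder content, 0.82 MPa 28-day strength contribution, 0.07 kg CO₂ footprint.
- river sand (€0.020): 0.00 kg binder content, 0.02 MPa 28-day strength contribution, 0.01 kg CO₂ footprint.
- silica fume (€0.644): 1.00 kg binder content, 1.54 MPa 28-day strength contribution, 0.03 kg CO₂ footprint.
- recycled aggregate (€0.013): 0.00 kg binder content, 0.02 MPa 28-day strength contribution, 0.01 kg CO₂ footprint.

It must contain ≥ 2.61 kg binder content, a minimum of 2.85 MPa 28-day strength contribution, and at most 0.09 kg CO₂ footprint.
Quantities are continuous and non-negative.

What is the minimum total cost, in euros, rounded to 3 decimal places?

This is a linear program. Let x1 = kg of fly ash, x2 = kg of GGBS, x3 = kg of river sand, x4 = kg of silica fume, x5 = kg of recycled aggregate.
Minimise 0.06x1 + 0.1x2 + 0.02x3 + 0.644x4 + 0.013x5 s.t.:
  1x1 + 1x2 + 1x4 ≥ 2.61   (binder content)
  0.57x1 + 0.82x2 + 0.02x3 + 1.54x4 + 0.02x5 ≥ 2.85   (28-day strength contribution)
  0.02x1 + 0.07x2 + 0.01x3 + 0.03x4 + 0.01x5 ≤ 0.09   (CO₂ footprint)
  x1, x2, x3, x4, x5 ≥ 0.
The optimal basis is {fly ash, silica fume}; GGBS, river sand, recycled aggregate drop out. Binding constraints: 28-day strength contribution and CO₂ footprint.
Optimal quantities: fly ash = 3.8759 kg, silica fume = 0.41606 kg.
Objective = 0.06·3.8759 + 0.644·0.41606 = 0.500497.

€0.500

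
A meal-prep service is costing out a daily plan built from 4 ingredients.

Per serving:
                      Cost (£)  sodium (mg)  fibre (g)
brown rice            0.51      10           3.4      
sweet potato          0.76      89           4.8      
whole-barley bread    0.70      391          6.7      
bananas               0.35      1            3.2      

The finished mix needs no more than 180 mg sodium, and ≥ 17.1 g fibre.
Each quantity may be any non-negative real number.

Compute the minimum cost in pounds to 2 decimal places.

£1.86

Set it up as a linear program. Let x1 = servings of brown rice, x2 = servings of sweet potato, x3 = servings of whole-barley bread, x4 = servings of bananas.
Minimize 0.51x1 + 0.76x2 + 0.7x3 + 0.35x4 with:
  10x1 + 89x2 + 391x3 + 1x4 ≤ 180   (sodium)
  3.4x1 + 4.8x2 + 6.7x3 + 3.2x4 ≥ 17.1   (fibre)
  x1, x2, x3, x4 ≥ 0.
The optimal basis is {whole-barley bread, bananas}; brown rice, sweet potato drop out. Binding constraints: sodium and fibre.
Solving gives x3 = 0.4491, x4 = 4.403.
Objective = 0.7·0.4491 + 0.35·4.403 = 1.8554.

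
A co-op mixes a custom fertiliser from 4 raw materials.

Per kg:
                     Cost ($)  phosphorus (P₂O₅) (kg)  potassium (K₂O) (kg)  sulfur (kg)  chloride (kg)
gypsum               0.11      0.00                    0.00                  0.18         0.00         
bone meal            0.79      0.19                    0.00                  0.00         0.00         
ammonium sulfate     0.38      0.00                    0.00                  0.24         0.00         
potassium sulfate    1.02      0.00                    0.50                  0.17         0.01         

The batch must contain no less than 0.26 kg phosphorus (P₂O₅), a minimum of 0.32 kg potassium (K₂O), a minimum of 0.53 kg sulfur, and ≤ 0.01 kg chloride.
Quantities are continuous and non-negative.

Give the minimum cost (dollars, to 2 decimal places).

Let x1 = kg of gypsum, x2 = kg of bone meal, x3 = kg of ammonium sulfate, x4 = kg of potassium sulfate.
Minimize 0.11x1 + 0.79x2 + 0.38x3 + 1.02x4 with:
  0.19x2 ≥ 0.26   (phosphorus (P₂O₅))
  0.5x4 ≥ 0.32   (potassium (K₂O))
  0.18x1 + 0.24x3 + 0.17x4 ≥ 0.53   (sulfur)
  0.01x4 ≤ 0.01   (chloride)
  x1, x2, x3, x4 ≥ 0.
The minimum-cost mix takes nothing from ammonium sulfate — only gypsum, bone meal, potassium sulfate. Binding constraints: phosphorus (P₂O₅), potassium (K₂O), sulfur.
Solving gives x1 = 2.34, x2 = 1.368, x4 = 0.64.
Cost = 0.11·2.34 + 0.79·1.368 + 1.02·0.64 = 1.9909.

$1.99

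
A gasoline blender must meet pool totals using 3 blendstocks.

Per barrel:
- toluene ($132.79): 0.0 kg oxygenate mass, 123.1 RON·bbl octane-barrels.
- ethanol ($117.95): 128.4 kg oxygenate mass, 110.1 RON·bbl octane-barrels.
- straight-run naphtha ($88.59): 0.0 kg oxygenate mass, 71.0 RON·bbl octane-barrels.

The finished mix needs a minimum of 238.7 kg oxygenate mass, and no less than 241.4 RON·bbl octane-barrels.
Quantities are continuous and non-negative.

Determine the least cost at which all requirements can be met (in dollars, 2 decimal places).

Treat it as an LP. Let x1 = barrels of toluene, x2 = barrels of ethanol, x3 = barrels of straight-run naphtha.
Minimize 132.79x1 + 117.95x2 + 88.59x3 s.t.:
  128.4x2 ≥ 238.7   (oxygenate mass)
  123.1x1 + 110.1x2 + 71x3 ≥ 241.4   (octane-barrels)
  x1, x2, x3 ≥ 0.
The cheapest feasible vertex uses only ethanol; toluene, straight-run naphtha are not used. There the octane-barrels constraint is tight.
Optimal quantities: ethanol = 2.19255 barrels.
Cost = 117.95·2.19255 = 258.6113.

$258.61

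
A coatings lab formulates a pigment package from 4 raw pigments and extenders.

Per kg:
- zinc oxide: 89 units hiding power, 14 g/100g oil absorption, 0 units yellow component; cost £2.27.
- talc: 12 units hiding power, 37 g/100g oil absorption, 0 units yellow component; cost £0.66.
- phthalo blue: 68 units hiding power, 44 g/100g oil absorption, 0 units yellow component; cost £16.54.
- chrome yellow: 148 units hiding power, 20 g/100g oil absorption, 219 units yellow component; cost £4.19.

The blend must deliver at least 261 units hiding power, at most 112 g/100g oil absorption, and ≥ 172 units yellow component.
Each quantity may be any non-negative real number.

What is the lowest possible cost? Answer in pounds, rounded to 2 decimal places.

£6.98

This is a linear program. Let x1 = kg of zinc oxide, x2 = kg of talc, x3 = kg of phthalo blue, x4 = kg of chrome yellow.
Minimise 2.27x1 + 0.66x2 + 16.54x3 + 4.19x4 subject to:
  89x1 + 12x2 + 68x3 + 148x4 ≥ 261   (hiding power)
  14x1 + 37x2 + 44x3 + 20x4 ≤ 112   (oil absorption)
  219x4 ≥ 172   (yellow component)
  x1, x2, x3, x4 ≥ 0.
The optimal basis is {zinc oxide, chrome yellow}; talc, phthalo blue drop out. The hiding power and yellow component requirements are met with equality.
Solving gives x1 = 1.627, x4 = 0.7854.
Cost = 2.27·1.627 + 4.19·0.7854 = 6.9841.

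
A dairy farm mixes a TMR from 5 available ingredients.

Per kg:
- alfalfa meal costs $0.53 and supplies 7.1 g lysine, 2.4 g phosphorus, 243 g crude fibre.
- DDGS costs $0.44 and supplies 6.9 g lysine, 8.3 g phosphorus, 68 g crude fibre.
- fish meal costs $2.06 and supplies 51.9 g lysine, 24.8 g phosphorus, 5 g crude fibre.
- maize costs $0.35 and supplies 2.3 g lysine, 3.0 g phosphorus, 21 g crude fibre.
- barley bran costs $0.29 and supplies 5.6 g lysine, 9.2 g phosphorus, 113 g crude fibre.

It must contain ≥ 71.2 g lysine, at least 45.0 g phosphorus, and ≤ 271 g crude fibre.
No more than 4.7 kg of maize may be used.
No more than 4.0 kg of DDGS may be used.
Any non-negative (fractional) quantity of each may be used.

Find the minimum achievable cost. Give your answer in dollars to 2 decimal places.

$2.94

Let x1 = kg of alfalfa meal, x2 = kg of DDGS, x3 = kg of fish meal, x4 = kg of maize, x5 = kg of barley bran.
Minimize 0.53x1 + 0.44x2 + 2.06x3 + 0.35x4 + 0.29x5 with:
  7.1x1 + 6.9x2 + 51.9x3 + 2.3x4 + 5.6x5 ≥ 71.2   (lysine)
  2.4x1 + 8.3x2 + 24.8x3 + 3x4 + 9.2x5 ≥ 45   (phosphorus)
  243x1 + 68x2 + 5x3 + 21x4 + 113x5 ≤ 271   (crude fibre)
  x4 ≤ 4.7
  x2 ≤ 4
  x1, x2, x3, x4, x5 ≥ 0.
The optimal basis is {fish meal, barley bran}; alfalfa meal, DDGS, maize drop out. Binding constraints: lysine and phosphorus.
Optimal quantities: fish meal = 1.19 kg, barley bran = 1.683 kg.
Total cost: 2.06·1.19 + 0.29·1.683 = 2.9395.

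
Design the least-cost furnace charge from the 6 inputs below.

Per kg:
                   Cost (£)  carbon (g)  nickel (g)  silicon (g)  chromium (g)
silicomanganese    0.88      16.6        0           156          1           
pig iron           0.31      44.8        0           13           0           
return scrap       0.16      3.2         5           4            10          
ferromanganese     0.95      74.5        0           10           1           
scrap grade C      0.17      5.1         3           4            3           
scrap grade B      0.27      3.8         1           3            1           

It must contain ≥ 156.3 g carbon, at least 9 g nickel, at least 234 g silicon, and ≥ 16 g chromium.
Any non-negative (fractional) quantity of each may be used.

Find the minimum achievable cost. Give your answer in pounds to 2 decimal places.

Let x1 = kg of silicomanganese, x2 = kg of pig iron, x3 = kg of return scrap, x4 = kg of ferromanganese, x5 = kg of scrap grade C, x6 = kg of scrap grade B.
Minimize 0.88x1 + 0.31x2 + 0.16x3 + 0.95x4 + 0.17x5 + 0.27x6 with:
  16.6x1 + 44.8x2 + 3.2x3 + 74.5x4 + 5.1x5 + 3.8x6 ≥ 156.3   (carbon)
  5x3 + 3x5 + 1x6 ≥ 9   (nickel)
  156x1 + 13x2 + 4x3 + 10x4 + 4x5 + 3x6 ≥ 234   (silicon)
  1x1 + 10x3 + 1x4 + 3x5 + 1x6 ≥ 16   (chromium)
  x1, x2, x3, x4, x5, x6 ≥ 0.
The cheapest feasible vertex uses only silicomanganese, pig iron, return scrap; ferromanganese, scrap grade C, scrap grade B are not used. The carbon, nickel, silicon requirements are met with equality.
That vertex is x1 = 1.211, x2 = 2.911, x3 = 1.8.
Cost = 0.88·1.211 + 0.31·2.911 + 0.16·1.8 = 2.2561.

£2.26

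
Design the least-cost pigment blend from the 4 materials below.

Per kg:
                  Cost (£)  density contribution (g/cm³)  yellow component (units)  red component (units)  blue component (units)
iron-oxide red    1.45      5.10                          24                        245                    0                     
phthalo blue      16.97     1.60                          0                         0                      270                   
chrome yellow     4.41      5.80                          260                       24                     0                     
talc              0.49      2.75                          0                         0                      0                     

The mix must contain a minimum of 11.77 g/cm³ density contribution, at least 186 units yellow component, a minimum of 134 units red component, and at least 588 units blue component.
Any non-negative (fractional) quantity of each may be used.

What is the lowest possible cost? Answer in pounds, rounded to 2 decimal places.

Treat it as an LP. Let x1 = kg of iron-oxide red, x2 = kg of phthalo blue, x3 = kg of chrome yellow, x4 = kg of talc.
Minimise 1.45x1 + 16.97x2 + 4.41x3 + 0.49x4 with:
  5.1x1 + 1.6x2 + 5.8x3 + 2.75x4 ≥ 11.77   (density contribution)
  24x1 + 260x3 ≥ 186   (yellow component)
  245x1 + 24x3 ≥ 134   (red component)
  270x2 ≥ 588   (blue component)
  x1, x2, x3, x4 ≥ 0.
The optimal mix uses every input. There the density contribution, yellow component, red component, blue component constraints are tight.
So iron-oxide red = 0.4812 kg, phthalo blue = 2.178 kg, chrome yellow = 0.671 kg, talc = 0.7054 kg.
Objective = 1.45·0.4812 + 16.97·2.178 + 4.41·0.671 + 0.49·0.7054 = 40.9632.

£40.96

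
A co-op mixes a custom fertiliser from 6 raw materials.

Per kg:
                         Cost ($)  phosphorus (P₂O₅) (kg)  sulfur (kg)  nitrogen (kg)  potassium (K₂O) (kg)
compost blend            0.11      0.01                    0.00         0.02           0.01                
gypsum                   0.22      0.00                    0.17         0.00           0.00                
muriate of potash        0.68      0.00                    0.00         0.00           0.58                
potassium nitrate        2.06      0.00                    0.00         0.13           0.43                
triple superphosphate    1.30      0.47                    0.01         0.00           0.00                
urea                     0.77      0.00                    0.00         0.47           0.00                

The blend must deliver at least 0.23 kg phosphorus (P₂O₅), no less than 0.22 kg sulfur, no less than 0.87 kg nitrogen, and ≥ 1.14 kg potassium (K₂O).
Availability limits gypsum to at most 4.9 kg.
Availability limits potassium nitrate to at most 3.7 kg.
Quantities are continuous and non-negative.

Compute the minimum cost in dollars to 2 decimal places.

Let x1 = kg of compost blend, x2 = kg of gypsum, x3 = kg of muriate of potash, x4 = kg of potassium nitrate, x5 = kg of triple superphosphate, x6 = kg of urea.
min 0.11x1 + 0.22x2 + 0.68x3 + 2.06x4 + 1.3x5 + 0.77x6 subject to:
  0.01x1 + 0.47x5 ≥ 0.23   (phosphorus (P₂O₅))
  0.17x2 + 0.01x5 ≥ 0.22   (sulfur)
  0.02x1 + 0.13x4 + 0.47x6 ≥ 0.87   (nitrogen)
  0.01x1 + 0.58x3 + 0.43x4 ≥ 1.14   (potassium (K₂O))
  x2 ≤ 4.9
  x4 ≤ 3.7
  x1, x2, x3, x4, x5, x6 ≥ 0.
The minimum-cost mix takes nothing from compost blend, potassium nitrate — only gypsum, muriate of potash, triple superphosphate, urea. There the phosphorus (P₂O₅), sulfur, nitrogen, potassium (K₂O) constraints are tight.
So gypsum = 1.265 kg, muriate of potash = 1.966 kg, triple superphosphate = 0.4894 kg, urea = 1.851 kg.
Total cost: 0.22·1.265 + 0.68·1.966 + 1.3·0.4894 + 0.77·1.851 = 3.6767.

$3.68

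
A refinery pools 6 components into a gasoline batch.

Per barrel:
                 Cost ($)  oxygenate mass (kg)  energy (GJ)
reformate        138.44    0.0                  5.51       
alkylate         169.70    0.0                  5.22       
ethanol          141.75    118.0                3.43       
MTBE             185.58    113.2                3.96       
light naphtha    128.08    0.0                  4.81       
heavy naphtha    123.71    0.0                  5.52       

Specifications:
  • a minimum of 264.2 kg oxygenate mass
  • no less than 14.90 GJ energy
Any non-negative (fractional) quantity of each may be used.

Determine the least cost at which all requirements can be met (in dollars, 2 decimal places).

This is a linear program. Let x1 = barrels of reformate, x2 = barrels of alkylate, x3 = barrels of ethanol, x4 = barrels of MTBE, x5 = barrels of light naphtha, x6 = barrels of heavy naphtha.
Minimize 138.44x1 + 169.7x2 + 141.75x3 + 185.58x4 + 128.08x5 + 123.71x6 s.t.:
  118x3 + 113.2x4 ≥ 264.2   (oxygenate mass)
  5.51x1 + 5.22x2 + 3.43x3 + 3.96x4 + 4.81x5 + 5.52x6 ≥ 14.9   (energy)
  x1, x2, x3, x4, x5, x6 ≥ 0.
The cheapest feasible vertex uses only ethanol, heavy naphtha; reformate, alkylate, MTBE, light naphtha are not used. The oxygenate mass and energy requirements are met with equality.
That vertex is x3 = 2.239, x6 = 1.308.
Cost = 141.75·2.239 + 123.71·1.308 = 479.1909.

$479.19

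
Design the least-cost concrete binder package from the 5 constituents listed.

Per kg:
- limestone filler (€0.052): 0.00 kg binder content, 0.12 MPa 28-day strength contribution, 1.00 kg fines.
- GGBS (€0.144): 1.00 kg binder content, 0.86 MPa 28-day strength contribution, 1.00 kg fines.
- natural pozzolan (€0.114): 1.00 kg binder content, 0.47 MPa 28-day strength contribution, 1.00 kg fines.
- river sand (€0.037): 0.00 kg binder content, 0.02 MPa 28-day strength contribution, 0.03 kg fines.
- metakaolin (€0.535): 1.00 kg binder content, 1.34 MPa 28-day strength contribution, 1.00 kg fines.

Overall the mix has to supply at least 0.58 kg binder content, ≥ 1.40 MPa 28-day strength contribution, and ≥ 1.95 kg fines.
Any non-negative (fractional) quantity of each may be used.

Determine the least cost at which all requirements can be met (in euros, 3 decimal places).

€0.246

This is a linear program. Let x1 = kg of limestone filler, x2 = kg of GGBS, x3 = kg of natural pozzolan, x4 = kg of river sand, x5 = kg of metakaolin.
Minimize 0.052x1 + 0.144x2 + 0.114x3 + 0.037x4 + 0.535x5 with:
  1x2 + 1x3 + 1x5 ≥ 0.58   (binder content)
  0.12x1 + 0.86x2 + 0.47x3 + 0.02x4 + 1.34x5 ≥ 1.4   (28-day strength contribution)
  1x1 + 1x2 + 1x3 + 0.03x4 + 1x5 ≥ 1.95   (fines)
  x1, x2, x3, x4, x5 ≥ 0.
The minimum-cost mix takes nothing from natural pozzolan, river sand, metakaolin — only limestone filler, GGBS. Binding constraints: 28-day strength contribution and fines.
Solving gives x1 = 0.3743, x2 = 1.576.
Objective = 0.052·0.3743 + 0.144·1.576 = 0.24641.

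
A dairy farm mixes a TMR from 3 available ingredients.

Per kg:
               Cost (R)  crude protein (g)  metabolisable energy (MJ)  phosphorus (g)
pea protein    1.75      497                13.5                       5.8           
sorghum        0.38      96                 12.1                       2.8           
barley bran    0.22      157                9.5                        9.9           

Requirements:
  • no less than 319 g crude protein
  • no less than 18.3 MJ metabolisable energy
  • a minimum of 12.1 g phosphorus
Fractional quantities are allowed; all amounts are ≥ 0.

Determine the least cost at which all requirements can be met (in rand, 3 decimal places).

Let x1 = kg of pea protein, x2 = kg of sorghum, x3 = kg of barley bran.
Minimize 1.75x1 + 0.38x2 + 0.22x3 with:
  497x1 + 96x2 + 157x3 ≥ 319   (crude protein)
  13.5x1 + 12.1x2 + 9.5x3 ≥ 18.3   (metabolisable energy)
  5.8x1 + 2.8x2 + 9.9x3 ≥ 12.1   (phosphorus)
  x1, x2, x3 ≥ 0.
The optimal basis is {barley bran}; pea protein, sorghum drop out. The crude protein requirement is met with equality.
Solving gives x3 = 2.032.
Objective = 0.22·2.032 = 0.44704.

R0.447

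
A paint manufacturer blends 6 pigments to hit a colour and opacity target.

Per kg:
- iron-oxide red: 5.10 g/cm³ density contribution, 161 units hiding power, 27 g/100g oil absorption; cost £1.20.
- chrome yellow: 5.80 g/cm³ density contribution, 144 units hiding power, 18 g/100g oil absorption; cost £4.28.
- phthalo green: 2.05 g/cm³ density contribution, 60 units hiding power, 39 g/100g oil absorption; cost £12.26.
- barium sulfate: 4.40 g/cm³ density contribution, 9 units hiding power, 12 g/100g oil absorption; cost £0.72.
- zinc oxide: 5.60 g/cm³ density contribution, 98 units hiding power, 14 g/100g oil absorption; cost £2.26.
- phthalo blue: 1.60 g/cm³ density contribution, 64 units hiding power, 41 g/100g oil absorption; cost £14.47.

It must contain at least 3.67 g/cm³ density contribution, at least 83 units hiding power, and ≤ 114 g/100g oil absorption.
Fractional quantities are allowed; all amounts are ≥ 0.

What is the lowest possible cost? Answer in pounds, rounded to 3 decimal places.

£0.784

Let x1 = kg of iron-oxide red, x2 = kg of chrome yellow, x3 = kg of phthalo green, x4 = kg of barium sulfate, x5 = kg of zinc oxide, x6 = kg of phthalo blue.
min 1.2x1 + 4.28x2 + 12.26x3 + 0.72x4 + 2.26x5 + 14.47x6 with:
  5.1x1 + 5.8x2 + 2.05x3 + 4.4x4 + 5.6x5 + 1.6x6 ≥ 3.67   (density contribution)
  161x1 + 144x2 + 60x3 + 9x4 + 98x5 + 64x6 ≥ 83   (hiding power)
  27x1 + 18x2 + 39x3 + 12x4 + 14x5 + 41x6 ≤ 114   (oil absorption)
  x1, x2, x3, x4, x5, x6 ≥ 0.
The cheapest feasible vertex uses only iron-oxide red, barium sulfate; chrome yellow, phthalo green, zinc oxide, phthalo blue are not used. There the density contribution and hiding power constraints are tight.
So iron-oxide red = 0.5014 kg, barium sulfate = 0.2529 kg.
Objective = 1.2·0.5014 + 0.72·0.2529 = 0.78377.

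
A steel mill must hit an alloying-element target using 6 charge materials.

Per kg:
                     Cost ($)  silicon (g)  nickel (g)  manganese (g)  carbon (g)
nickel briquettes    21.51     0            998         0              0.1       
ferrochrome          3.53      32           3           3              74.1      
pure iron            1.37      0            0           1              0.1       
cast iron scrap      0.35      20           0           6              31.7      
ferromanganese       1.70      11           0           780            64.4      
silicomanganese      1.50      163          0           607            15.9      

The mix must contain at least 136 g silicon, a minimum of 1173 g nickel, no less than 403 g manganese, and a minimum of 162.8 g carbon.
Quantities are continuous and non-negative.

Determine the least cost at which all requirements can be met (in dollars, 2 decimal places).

Let x1 = kg of nickel briquettes, x2 = kg of ferrochrome, x3 = kg of pure iron, x4 = kg of cast iron scrap, x5 = kg of ferromanganese, x6 = kg of silicomanganese.
Minimise 21.51x1 + 3.53x2 + 1.37x3 + 0.35x4 + 1.7x5 + 1.5x6 subject to:
  32x2 + 20x4 + 11x5 + 163x6 ≥ 136   (silicon)
  998x1 + 3x2 ≥ 1173   (nickel)
  3x2 + 1x3 + 6x4 + 780x5 + 607x6 ≥ 403   (manganese)
  0.1x1 + 74.1x2 + 0.1x3 + 31.7x4 + 64.4x5 + 15.9x6 ≥ 162.8   (carbon)
  x1, x2, x3, x4, x5, x6 ≥ 0.
The cheapest feasible vertex uses only nickel briquettes, cast iron scrap, ferromanganese, silicomanganese; ferrochrome, pure iron are not used. There the silicon, nickel, manganese, carbon constraints are tight.
Optimal quantities: nickel briquettes = 1.1754 kg, cast iron scrap = 4.444 kg, ferromanganese = 0.27179 kg, silicomanganese = 0.27074 kg.
Cost = 21.51·1.1754 + 0.35·4.444 + 1.7·0.27179 + 1.5·0.27074 = 27.7064.

$27.71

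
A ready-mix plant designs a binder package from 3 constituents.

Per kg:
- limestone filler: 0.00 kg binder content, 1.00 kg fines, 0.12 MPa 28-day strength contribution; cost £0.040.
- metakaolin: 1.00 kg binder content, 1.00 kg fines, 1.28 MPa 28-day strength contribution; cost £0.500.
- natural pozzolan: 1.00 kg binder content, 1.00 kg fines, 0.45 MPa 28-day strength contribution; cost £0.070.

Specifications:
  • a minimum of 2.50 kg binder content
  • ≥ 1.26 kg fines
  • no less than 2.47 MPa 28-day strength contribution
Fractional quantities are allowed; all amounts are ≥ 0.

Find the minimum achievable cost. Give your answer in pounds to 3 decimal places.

Let x1 = kg of limestone filler, x2 = kg of metakaolin, x3 = kg of natural pozzolan.
Minimise 0.04x1 + 0.5x2 + 0.07x3 s.t.:
  1x2 + 1x3 ≥ 2.5   (binder content)
  1x1 + 1x2 + 1x3 ≥ 1.26   (fines)
  0.12x1 + 1.28x2 + 0.45x3 ≥ 2.47   (28-day strength contribution)
  x1, x2, x3 ≥ 0.
At the optimum only natural pozzolan is positive (limestone filler, metakaolin = 0). There the 28-day strength contribution constraint is tight.
So natural pozzolan = 5.489 kg.
Objective = 0.07·5.489 = 0.38423.

£0.384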